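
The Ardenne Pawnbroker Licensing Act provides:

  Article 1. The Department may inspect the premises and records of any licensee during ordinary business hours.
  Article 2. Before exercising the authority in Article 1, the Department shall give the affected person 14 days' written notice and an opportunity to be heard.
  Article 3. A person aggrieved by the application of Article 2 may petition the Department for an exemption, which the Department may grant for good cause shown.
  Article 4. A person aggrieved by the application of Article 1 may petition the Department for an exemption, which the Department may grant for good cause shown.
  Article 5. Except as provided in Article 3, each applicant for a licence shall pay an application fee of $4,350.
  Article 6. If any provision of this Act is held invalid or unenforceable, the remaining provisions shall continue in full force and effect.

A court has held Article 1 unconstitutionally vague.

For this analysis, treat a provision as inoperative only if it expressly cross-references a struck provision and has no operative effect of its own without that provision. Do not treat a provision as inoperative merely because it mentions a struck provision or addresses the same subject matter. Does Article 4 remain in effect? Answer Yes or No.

Article 1 is struck. Article 2 operates only by reference to Article 1, so it falls with Article 1. Article 4 has no operative effect of its own apart from Article 1 and is therefore inoperative. The only function of Article 3 is the exemption procedure for Article 2, so it cannot stand once Article 2 is removed. Although Article 5 refers to Article 3, its operative terms do not depend on Article 3, so it remains in effect. Article 6 is a severability clause and preserves every provision that can still be given independent effect. That leaves Article 5 and Article 6 in effect. Article 4 is among the inoperative provisions, so the answer is no.

No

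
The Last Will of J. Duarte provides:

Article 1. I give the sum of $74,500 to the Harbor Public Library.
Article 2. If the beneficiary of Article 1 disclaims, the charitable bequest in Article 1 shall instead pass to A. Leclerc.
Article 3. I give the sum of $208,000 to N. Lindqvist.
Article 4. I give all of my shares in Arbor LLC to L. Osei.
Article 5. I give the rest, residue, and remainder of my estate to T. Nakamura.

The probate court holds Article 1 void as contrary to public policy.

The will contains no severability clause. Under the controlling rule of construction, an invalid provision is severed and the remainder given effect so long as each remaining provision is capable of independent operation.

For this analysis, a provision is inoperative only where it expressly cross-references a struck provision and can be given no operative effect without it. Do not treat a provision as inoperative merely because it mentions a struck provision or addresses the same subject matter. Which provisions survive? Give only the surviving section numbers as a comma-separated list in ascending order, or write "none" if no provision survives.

3, 4, 5

Article 1 is struck. Article 2 operates only by reference to Article 1, so it falls with Article 1. With no severability clause, the stated default rule severs what cannot stand and enforces each remaining provision that can operate on its own. That leaves Article 3, Article 4, and Article 5 in effect.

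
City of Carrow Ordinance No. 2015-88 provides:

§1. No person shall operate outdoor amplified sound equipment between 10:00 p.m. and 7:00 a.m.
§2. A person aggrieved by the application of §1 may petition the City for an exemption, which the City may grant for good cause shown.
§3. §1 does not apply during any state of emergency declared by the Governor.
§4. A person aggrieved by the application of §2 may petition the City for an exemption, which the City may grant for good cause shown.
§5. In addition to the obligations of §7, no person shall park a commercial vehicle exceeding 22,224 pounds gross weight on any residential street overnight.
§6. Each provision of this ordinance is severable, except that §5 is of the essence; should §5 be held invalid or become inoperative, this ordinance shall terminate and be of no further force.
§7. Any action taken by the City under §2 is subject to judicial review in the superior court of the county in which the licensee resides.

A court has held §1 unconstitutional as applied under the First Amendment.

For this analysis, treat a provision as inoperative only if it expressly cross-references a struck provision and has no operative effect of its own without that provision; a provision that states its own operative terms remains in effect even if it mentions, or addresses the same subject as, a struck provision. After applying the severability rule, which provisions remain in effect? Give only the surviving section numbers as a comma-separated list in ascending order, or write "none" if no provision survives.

§1 is struck. The only function of §2 is the exemption procedure for §1, so it cannot stand once §1 is removed. §3 has no operative effect of its own apart from §1 and is therefore inoperative. The only function of §4 is the exemption procedure for §2, so it cannot stand once §2 is removed. The only function of §7 is the judicial-review right for §2, so it cannot stand once §2 is removed. §5 mentions §7 but its own obligation stands independently of §7, so §5 is not affected. §6 makes §5 an essential term, but §5 is unaffected, so the severability proviso in §6 preserves the remaining provisions. The provisions still in force are §5 and §6.

5, 6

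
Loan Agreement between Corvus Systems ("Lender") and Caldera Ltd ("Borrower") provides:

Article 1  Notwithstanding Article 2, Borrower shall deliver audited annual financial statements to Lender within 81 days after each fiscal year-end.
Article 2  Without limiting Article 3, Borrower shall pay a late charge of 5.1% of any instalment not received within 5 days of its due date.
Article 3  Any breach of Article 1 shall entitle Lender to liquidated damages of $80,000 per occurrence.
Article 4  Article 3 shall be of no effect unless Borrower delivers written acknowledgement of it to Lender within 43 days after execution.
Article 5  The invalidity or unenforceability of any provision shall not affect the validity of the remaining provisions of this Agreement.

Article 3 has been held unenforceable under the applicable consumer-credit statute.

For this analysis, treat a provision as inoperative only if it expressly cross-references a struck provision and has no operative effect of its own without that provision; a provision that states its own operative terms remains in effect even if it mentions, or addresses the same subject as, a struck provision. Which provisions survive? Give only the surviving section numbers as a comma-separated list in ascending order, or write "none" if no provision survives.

1, 2, 5

Article 3 is struck. Article 4 operates only by reference to Article 3, so it falls with Article 3. Article 2 mentions Article 3 but its own obligation stands independently of Article 3, so Article 2 is not affected. Under the severability clause in Article 5, the remaining provisions continue in force. Article 1, Article 2, and Article 5 remain in effect.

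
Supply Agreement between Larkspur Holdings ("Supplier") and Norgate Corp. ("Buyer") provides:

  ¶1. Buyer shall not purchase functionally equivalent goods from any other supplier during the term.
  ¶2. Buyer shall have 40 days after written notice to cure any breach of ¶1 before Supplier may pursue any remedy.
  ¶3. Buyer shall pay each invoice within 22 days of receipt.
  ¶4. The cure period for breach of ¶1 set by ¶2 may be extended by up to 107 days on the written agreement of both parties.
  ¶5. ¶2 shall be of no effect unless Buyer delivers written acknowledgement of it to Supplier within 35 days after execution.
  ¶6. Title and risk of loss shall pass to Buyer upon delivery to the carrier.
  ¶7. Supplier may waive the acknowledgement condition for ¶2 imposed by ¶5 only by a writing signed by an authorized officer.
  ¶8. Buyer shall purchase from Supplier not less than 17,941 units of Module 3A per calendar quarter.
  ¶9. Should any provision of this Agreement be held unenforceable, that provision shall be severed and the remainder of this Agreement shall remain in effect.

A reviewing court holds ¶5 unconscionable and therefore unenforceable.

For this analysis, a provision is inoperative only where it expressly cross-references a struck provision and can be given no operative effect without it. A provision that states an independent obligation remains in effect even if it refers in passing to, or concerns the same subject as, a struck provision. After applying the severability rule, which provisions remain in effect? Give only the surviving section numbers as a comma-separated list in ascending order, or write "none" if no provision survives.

¶5 is struck. The only function of ¶7 is the waiver condition for ¶5, so it cannot stand once ¶5 is removed. Under the severability clause in ¶9, the remaining provisions continue in force. ¶1, ¶2, ¶3, ¶4, ¶6, ¶8, and ¶9 remain in effect.

1, 2, 3, 4, 6, 8, 9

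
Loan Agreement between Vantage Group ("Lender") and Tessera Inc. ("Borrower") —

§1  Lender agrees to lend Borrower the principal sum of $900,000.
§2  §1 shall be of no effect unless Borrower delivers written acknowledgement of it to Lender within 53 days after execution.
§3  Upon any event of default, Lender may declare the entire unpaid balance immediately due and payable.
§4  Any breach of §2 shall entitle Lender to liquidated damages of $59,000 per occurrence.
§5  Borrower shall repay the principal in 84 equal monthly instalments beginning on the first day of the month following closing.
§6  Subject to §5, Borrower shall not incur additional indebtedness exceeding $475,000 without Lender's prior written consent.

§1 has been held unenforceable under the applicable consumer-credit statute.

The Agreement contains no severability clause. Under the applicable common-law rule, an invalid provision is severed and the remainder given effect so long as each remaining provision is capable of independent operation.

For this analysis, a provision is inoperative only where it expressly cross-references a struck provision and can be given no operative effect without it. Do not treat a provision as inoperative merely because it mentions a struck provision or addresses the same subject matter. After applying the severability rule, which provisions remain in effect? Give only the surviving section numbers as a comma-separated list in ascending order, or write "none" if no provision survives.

3, 5, 6

§1 is struck. §2 operates only by reference to §1, so it falls with §1. The whole of §4 is the liquidated-damages amount, defined by reference to §2, so §4 cannot stand once §2 is removed. Under the stated default rule, only provisions that cannot operate independently fall away; the rest are enforced. The provisions still in force are §3, §5, and §6.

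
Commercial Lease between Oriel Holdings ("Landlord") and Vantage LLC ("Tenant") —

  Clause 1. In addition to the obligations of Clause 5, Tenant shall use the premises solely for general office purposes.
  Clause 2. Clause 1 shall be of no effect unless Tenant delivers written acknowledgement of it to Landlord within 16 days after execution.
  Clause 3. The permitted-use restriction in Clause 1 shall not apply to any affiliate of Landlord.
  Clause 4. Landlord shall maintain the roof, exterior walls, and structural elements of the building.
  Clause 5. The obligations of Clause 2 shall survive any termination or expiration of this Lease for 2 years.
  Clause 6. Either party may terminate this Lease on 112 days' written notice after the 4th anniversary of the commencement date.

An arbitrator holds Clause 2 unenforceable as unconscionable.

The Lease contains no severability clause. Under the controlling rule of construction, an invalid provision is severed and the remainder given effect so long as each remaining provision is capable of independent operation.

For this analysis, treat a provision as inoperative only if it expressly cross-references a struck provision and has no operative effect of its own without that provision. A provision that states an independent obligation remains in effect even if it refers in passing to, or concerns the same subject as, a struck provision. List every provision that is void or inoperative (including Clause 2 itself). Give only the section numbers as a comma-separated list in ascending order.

2, 5

Clause 2 is struck. Clause 5 operates only by reference to Clause 2, so it falls with Clause 2. Although Clause 1 refers to Clause 5, its operative terms do not depend on Clause 5, so it remains in effect. Under the stated default rule, only provisions that cannot operate independently fall away; the rest are enforced. The provisions still in force are Clause 1, Clause 3, Clause 4, and Clause 6.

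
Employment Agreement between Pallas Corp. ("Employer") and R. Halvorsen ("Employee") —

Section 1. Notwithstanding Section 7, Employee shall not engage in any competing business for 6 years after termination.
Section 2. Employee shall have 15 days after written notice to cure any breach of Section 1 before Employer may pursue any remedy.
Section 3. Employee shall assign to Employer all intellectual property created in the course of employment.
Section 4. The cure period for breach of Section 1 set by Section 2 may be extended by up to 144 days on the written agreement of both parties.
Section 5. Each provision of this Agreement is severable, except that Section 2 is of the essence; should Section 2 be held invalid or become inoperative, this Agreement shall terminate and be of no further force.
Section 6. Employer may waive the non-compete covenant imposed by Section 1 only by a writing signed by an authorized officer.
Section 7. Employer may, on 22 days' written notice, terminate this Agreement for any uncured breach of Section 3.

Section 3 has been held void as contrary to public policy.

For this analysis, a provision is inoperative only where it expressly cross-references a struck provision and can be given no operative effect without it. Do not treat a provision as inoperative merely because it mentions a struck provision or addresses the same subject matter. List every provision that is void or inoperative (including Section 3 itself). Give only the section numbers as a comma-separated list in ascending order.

Section 3 is struck. Section 7 operates only by reference to Section 3, so it falls with Section 3. Although Section 1 refers to Section 7, its operative terms do not depend on Section 7, so it remains in effect. Section 5 makes Section 2 an essential term, but Section 2 is unaffected, so the severability proviso in Section 5 preserves the remaining provisions. Section 1, Section 2, Section 4, Section 5, and Section 6 remain in effect.

3, 7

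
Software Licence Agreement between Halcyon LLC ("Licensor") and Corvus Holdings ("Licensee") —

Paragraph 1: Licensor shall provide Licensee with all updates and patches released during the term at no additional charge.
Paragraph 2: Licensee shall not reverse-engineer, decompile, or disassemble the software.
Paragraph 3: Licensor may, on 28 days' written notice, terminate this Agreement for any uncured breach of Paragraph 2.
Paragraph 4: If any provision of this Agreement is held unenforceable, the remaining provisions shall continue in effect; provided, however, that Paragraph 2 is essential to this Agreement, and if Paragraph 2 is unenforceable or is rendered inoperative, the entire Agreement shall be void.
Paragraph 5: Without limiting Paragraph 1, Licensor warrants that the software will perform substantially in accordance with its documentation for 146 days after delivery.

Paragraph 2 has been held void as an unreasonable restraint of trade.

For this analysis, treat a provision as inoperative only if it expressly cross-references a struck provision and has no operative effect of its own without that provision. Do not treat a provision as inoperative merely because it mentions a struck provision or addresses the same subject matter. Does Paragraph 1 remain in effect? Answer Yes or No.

No

Paragraph 2 is struck. The only function of Paragraph 3 is the termination right for breach of Paragraph 2, so it cannot stand once Paragraph 2 is removed. Paragraph 4 makes Paragraph 2 an essential term, and Paragraph 2 is the provision held invalid; under Paragraph 4, the entire Agreement is therefore void. No provision of the Agreement survives. Paragraph 1 is among the inoperative provisions, so the answer is no.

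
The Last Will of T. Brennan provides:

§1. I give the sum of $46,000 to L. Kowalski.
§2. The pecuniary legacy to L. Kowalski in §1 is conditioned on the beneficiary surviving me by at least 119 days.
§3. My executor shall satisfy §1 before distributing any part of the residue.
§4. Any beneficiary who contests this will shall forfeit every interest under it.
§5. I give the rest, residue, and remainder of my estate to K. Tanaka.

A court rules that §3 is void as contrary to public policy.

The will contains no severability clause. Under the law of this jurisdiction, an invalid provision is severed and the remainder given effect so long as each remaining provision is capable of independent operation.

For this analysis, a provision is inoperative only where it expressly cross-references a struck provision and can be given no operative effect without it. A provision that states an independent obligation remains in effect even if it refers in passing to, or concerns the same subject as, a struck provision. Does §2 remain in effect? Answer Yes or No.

§3 is struck. Nothing else in the will is defined by reference to §3. With no severability clause, the stated default rule severs what cannot stand and enforces each remaining provision that can operate on its own. That leaves §1, §2, §4, and §5 in effect. §2 is among the surviving provisions, so the answer is yes.

Yes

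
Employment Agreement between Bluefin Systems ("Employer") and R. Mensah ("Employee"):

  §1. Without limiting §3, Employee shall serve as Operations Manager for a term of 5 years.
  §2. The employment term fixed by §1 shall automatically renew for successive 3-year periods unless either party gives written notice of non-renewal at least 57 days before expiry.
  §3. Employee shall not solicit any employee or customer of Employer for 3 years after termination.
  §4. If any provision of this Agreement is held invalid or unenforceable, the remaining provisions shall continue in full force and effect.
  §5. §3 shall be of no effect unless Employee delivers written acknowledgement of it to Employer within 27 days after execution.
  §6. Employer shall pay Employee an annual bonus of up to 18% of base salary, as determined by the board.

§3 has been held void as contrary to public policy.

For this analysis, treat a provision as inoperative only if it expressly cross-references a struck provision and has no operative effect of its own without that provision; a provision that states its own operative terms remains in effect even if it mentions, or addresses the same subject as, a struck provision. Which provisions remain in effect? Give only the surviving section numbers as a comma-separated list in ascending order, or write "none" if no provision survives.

§3 is struck. §5 operates only by reference to §3, so it falls with §3. Although §1 refers to §3, its operative terms do not depend on §3, so it remains in effect. Under the severability clause in §4, the remaining provisions continue in force. §1, §2, §4, and §6 remain in effect.

1, 2, 4, 6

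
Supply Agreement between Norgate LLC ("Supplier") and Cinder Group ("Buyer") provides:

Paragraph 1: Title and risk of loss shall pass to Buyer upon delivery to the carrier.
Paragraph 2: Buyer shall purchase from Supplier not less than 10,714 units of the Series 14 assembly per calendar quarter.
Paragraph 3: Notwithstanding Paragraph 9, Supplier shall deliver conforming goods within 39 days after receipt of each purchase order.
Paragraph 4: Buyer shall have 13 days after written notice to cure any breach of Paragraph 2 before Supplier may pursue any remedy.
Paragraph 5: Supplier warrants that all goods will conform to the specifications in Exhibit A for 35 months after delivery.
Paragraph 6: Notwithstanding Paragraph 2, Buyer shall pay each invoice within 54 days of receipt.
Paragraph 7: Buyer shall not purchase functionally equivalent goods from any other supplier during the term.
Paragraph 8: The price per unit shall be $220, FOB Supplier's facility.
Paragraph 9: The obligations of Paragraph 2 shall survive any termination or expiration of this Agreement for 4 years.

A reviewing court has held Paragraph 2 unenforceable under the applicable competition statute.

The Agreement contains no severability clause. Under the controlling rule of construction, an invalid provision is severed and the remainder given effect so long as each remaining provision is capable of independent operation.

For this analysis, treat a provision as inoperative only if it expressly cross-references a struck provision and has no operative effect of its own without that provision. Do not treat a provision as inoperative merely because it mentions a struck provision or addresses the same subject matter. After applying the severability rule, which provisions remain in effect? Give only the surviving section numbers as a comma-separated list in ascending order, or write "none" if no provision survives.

1, 3, 5, 6, 7, 8

Paragraph 2 is struck. Paragraph 4 has no operative effect of its own apart from Paragraph 2 and is therefore inoperative. Paragraph 9 operates only by reference to Paragraph 2, so it falls with Paragraph 2. Although Paragraph 6 refers to Paragraph 2, its operative terms do not depend on Paragraph 2, so it remains in effect. Although Paragraph 3 refers to Paragraph 9, its operative terms do not depend on Paragraph 9, so it remains in effect. Under the stated default rule, only provisions that cannot operate independently fall away; the rest are enforced. The provisions still in force are Paragraph 1, Paragraph 3, Paragraph 5, Paragraph 6, Paragraph 7, and Paragraph 8.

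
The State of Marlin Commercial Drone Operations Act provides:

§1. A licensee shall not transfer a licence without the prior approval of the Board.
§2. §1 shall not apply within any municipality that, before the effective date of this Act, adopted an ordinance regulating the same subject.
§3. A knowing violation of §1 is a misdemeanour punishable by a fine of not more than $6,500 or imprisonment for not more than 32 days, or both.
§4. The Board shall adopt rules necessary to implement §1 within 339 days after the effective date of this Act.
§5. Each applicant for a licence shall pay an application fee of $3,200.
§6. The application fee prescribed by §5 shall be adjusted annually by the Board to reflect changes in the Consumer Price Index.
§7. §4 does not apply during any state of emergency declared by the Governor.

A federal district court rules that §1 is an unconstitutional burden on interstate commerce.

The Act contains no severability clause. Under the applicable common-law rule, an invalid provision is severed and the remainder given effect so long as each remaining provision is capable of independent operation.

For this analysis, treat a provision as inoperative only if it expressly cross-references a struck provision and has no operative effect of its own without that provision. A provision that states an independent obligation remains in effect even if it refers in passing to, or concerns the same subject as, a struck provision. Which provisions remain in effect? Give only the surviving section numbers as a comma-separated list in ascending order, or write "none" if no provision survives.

§1 is struck. §2 merely fixes the local-preemption carve-out from §1; with §1 gone it has nothing to operate on and falls away. §3 operates only by reference to §1, so it falls with §1. The only function of §4 is the rulemaking mandate for §1, so it cannot stand once §1 is removed. The only function of §7 is the emergency suspension of §4, so it cannot stand once §4 is removed. Under the stated default rule, only provisions that cannot operate independently fall away; the rest are enforced. §5 and §6 remain in effect.

5, 6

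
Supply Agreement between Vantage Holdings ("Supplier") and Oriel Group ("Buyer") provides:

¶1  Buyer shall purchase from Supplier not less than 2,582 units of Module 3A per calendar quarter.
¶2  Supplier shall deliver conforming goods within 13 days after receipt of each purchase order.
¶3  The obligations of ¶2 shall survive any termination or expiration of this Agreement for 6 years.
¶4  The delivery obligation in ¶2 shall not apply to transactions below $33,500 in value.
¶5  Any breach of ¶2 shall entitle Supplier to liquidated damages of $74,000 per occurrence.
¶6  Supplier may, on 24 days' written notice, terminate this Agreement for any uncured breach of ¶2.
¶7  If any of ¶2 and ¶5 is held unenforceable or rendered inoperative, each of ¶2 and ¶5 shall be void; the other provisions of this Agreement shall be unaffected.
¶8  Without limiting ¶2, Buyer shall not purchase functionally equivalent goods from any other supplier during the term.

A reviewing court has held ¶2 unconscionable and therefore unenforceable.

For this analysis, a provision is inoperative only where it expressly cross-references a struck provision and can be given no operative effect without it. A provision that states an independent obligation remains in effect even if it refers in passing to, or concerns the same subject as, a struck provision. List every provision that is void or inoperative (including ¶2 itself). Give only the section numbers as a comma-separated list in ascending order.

2, 3, 4, 5, 6

¶2 is struck. ¶3 merely fixes the survival period for ¶2; with ¶2 gone it has nothing to operate on and falls away. The whole of ¶4 is the carve-out from the delivery obligation, defined by reference to ¶2, so ¶4 cannot stand once ¶2 is removed. ¶5 does nothing except set the liquidated-damages amount by reference to ¶2; with ¶2 gone it has no independent effect and is inoperative. ¶6 operates only by reference to ¶2, so it falls with ¶2. Although ¶8 refers to ¶2, its operative terms do not depend on ¶2, so it remains in effect. ¶7 declares ¶2 and ¶5 mutually dependent; since one of them has fallen, all of them are of no effect. The remainder continues in force under ¶7. The provisions still in force are ¶1, ¶7, and ¶8.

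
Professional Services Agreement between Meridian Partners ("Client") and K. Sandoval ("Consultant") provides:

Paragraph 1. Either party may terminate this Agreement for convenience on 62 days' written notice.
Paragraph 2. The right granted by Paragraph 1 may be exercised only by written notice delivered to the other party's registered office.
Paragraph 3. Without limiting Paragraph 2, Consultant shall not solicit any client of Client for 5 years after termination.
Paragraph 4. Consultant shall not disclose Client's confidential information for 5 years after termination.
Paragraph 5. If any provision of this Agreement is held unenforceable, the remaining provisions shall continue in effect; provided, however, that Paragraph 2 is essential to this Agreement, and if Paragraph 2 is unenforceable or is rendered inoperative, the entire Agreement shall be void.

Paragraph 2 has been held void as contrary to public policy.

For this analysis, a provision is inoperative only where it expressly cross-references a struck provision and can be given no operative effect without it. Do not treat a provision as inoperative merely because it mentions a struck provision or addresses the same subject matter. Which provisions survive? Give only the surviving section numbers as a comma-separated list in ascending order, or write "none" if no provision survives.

none

Paragraph 2 is struck. Nothing else in the Agreement is defined by reference to Paragraph 2. Paragraph 5 makes Paragraph 2 an essential term, and Paragraph 2 is the provision held invalid; under Paragraph 5, the entire Agreement is therefore void. No provision of the Agreement survives.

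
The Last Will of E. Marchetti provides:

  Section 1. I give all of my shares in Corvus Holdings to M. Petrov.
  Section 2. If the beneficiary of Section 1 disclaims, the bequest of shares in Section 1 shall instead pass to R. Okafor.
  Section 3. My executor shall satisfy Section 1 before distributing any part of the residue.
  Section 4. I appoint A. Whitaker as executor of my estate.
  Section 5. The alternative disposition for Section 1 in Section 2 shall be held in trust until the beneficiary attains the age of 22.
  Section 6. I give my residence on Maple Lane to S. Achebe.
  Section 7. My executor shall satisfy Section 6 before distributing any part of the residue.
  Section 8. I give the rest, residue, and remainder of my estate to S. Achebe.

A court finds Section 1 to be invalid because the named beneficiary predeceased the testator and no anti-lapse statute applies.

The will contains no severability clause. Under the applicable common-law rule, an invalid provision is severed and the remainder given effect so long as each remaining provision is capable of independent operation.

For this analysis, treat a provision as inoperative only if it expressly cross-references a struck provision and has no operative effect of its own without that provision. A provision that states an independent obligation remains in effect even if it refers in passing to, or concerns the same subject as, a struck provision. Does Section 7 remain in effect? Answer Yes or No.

Section 1 is struck. Section 2 operates only by reference to Section 1, so it falls with Section 1. The only function of Section 3 is the priority direction for Section 1, so it cannot stand once Section 1 is removed. Section 5 operates only by reference to Section 2, so it falls with Section 2. Under the stated default rule, only provisions that cannot operate independently fall away; the rest are enforced. That leaves Section 4, Section 6, Section 7, and Section 8 in effect. Section 7 is among the surviving provisions, so the answer is yes.

Yes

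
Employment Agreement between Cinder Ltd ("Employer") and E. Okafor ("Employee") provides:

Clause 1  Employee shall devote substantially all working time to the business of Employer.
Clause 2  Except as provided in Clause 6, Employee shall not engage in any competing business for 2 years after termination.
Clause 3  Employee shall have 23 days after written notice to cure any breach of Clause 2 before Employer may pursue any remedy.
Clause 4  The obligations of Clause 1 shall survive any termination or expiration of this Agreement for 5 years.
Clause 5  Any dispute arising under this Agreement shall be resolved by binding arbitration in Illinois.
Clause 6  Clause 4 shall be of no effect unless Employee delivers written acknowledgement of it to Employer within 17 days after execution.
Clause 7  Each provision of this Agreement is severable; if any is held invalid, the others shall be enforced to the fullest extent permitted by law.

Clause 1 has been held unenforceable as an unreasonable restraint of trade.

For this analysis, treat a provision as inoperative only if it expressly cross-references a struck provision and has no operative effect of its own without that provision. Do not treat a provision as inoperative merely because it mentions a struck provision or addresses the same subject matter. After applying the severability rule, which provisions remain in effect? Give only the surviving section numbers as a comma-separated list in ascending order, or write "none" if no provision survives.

2, 3, 5, 7

Clause 1 is struck. Clause 4 operates only by reference to Clause 1, so it falls with Clause 1. Clause 6 merely fixes the acknowledgement condition for Clause 4; with Clause 4 gone it has nothing to operate on and falls away. Although Clause 2 refers to Clause 6, its operative terms do not depend on Clause 6, so it remains in effect. Clause 7 is a severability clause and preserves every provision that can still be given independent effect. The provisions still in force are Clause 2, Clause 3, Clause 5, and Clause 7.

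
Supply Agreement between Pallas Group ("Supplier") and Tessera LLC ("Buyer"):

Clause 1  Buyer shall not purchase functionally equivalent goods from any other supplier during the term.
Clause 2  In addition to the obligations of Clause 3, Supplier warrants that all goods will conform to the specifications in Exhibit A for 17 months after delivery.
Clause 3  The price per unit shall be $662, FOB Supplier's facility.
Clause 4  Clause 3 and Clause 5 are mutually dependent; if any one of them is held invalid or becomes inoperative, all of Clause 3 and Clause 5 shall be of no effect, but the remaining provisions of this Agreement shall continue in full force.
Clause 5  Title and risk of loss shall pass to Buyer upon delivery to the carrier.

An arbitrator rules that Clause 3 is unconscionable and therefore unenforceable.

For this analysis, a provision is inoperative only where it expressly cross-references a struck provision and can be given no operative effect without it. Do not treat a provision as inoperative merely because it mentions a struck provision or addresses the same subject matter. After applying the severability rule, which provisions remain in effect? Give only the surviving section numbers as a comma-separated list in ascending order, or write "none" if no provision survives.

1, 2, 4

Clause 3 is struck. Clause 2 mentions Clause 3 but its own obligation stands independently of Clause 3, so Clause 2 is not affected. No other provision's operative terms depend on Clause 3. Clause 4 declares Clause 3 and Clause 5 mutually dependent; since one of them has fallen, all of them are of no effect. That brings down Clause 5 as well. The remainder continues in force under Clause 4. The provisions still in force are Clause 1, Clause 2, and Clause 4.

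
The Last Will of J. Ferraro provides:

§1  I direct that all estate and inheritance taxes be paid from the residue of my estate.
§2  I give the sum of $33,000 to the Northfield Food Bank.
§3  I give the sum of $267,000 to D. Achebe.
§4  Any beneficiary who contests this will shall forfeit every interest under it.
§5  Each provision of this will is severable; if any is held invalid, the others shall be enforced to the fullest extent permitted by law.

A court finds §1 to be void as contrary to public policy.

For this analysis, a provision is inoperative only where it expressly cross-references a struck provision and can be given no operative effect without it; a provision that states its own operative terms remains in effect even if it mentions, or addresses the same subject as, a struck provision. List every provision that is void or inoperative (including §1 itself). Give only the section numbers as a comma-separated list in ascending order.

§1 is struck. Nothing else in the will is defined by reference to §1. §5 is a severability clause and preserves every provision that can still be given independent effect. The provisions still in force are §2, §3, §4, and §5.

1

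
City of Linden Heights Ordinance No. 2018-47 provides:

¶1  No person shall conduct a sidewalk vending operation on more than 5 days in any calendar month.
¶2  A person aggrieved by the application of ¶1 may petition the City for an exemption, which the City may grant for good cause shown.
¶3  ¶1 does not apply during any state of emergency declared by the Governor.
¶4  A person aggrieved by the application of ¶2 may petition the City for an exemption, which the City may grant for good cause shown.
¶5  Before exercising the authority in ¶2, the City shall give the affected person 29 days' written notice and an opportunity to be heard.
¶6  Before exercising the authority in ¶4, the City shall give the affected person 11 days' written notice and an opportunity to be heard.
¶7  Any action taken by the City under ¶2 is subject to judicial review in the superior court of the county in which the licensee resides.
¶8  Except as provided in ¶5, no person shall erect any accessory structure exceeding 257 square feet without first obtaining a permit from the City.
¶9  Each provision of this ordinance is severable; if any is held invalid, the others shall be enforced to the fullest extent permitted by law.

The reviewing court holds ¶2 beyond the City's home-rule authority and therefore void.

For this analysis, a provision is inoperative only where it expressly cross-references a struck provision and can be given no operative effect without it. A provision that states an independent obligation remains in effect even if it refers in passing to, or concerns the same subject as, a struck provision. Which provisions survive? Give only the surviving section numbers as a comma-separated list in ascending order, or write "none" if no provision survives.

1, 3, 8, 9

¶2 is struck. The only function of ¶4 is the exemption procedure for ¶2, so it cannot stand once ¶2 is removed. The only function of ¶5 is the notice-and-hearing requirement for ¶2, so it cannot stand once ¶2 is removed. ¶7 has no operative effect of its own apart from ¶2 and is therefore inoperative. ¶6 operates only by reference to ¶4, so it falls with ¶4. ¶8 mentions ¶5 but its own obligation stands independently of ¶5, so ¶8 is not affected. ¶9 is a severability clause and preserves every provision that can still be given independent effect. ¶1, ¶3, ¶8, and ¶9 remain in effect.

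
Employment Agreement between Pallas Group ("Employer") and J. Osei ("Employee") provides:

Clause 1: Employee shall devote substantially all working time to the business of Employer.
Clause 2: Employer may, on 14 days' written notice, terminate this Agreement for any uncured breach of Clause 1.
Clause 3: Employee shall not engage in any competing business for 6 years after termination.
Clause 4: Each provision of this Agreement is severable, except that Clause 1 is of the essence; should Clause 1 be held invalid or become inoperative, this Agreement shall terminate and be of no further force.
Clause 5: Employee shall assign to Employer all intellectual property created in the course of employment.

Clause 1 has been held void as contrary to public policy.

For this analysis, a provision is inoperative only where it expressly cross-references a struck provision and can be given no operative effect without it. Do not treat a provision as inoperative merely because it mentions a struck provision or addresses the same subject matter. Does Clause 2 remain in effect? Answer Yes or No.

No

Clause 1 is struck. The only function of Clause 2 is the termination right for breach of Clause 1, so it cannot stand once Clause 1 is removed. Clause 4 makes Clause 1 an essential term, and Clause 1 is the provision held invalid; under Clause 4, the entire Agreement is therefore void. No provision of the Agreement survives. Clause 2 is among the inoperative provisions, so the answer is no.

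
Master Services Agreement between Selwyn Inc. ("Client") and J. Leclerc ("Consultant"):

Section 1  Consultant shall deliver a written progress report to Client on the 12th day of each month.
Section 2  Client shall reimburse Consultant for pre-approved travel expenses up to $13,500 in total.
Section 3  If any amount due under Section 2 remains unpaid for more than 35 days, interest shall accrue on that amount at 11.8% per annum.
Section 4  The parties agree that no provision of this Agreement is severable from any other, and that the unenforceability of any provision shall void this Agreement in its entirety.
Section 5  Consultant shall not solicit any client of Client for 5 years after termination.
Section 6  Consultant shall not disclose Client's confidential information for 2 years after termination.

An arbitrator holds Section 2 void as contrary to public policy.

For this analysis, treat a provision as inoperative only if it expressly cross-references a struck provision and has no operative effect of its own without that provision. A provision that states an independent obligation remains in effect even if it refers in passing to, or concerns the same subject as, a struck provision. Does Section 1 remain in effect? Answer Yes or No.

Section 2 is struck. Section 3 does nothing except set the default interest on the expense reimbursement by reference to Section 2; with Section 2 gone it has no independent effect and is inoperative. Section 4 provides that the Agreement is not severable, so the invalidity of any one provision voids the entire Agreement. No provision of the Agreement survives. Section 1 is among the inoperative provisions, so the answer is no.

No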